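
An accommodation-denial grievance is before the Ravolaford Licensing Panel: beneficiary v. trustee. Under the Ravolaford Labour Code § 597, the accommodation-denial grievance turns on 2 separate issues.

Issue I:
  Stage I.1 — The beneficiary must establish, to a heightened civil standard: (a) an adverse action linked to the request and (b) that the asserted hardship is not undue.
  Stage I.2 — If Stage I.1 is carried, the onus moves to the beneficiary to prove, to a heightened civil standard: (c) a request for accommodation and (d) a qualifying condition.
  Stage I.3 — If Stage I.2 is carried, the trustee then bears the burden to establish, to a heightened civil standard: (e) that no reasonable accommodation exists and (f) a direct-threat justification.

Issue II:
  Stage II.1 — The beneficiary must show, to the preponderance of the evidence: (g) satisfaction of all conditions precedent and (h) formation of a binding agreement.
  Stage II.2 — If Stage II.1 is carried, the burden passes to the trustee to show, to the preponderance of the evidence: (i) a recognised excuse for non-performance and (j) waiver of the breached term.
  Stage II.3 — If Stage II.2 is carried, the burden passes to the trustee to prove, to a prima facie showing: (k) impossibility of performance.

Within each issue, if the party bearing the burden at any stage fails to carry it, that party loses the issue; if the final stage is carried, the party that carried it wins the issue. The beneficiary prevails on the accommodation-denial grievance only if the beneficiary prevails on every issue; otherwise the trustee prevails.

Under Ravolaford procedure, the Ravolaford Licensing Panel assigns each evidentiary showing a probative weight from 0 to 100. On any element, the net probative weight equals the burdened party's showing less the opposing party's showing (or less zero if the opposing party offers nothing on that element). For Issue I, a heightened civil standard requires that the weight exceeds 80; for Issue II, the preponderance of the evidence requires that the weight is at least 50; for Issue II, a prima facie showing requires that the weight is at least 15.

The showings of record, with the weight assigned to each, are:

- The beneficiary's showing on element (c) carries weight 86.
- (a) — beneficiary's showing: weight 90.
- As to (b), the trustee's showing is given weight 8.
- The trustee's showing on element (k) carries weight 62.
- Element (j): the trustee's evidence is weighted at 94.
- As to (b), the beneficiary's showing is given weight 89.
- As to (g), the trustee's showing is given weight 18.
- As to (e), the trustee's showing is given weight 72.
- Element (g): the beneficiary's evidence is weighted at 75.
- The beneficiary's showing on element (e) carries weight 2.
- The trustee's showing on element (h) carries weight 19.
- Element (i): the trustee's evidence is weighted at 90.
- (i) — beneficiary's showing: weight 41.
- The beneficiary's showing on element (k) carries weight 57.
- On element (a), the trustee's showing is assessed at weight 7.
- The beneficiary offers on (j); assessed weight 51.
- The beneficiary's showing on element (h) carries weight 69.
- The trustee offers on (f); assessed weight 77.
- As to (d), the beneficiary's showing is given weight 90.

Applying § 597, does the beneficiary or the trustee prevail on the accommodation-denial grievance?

— Issue I —
Stage I.1 — burden on beneficiary; standard: a heightened civil standard (weight exceeds 80).
    (a): 90 − 7 = 83 > 80 [met]
    (b): 89 − 8 = 81 > 80 [met]
  Stage I.1 carried; the burden remains with the beneficiary.
Stage I.2 — burden on beneficiary; standard: a heightened civil standard (weight exceeds 80).
    (c): 86 > 80 [met]
    (d): 90 > 80 [met]
  Stage I.2 carried; the burden shifts to the trustee.
Stage I.3 — burden on trustee; standard: a heightened civil standard (weight exceeds 80).
    (e): 72 − 2 = 70 ≤ 80 [not met]
    (f): 77 ≤ 80 [not met]
  The trustee does not carry Stage I.3.
The analysis ends at Stage I.3; the beneficiary prevails on this issue.
— Issue II —
Stage II.1 — burden on beneficiary; standard: the preponderance of the evidence (weight is at least 50).
    (g): 75 − 18 = 57 ≥ 50 [met]
    (h): 69 − 19 = 50 ≥ 50 [met]
  All elements met. The burden passes to the trustee.
Stage II.2 — burden on trustee; standard: the preponderance of the evidence (weight is at least 50).
    (i): 90 − 41 = 49 < 50 [not met]
    (j): 94 − 51 = 43 < 50 [not met]
  Stage II.2 not carried; the trustee fails its burden.
The beneficiary prevails on this issue.
Per-issue: Issue I → beneficiary; Issue II → beneficiary. The beneficiary must prevail on every issue; overall, the beneficiary prevails.

beneficiary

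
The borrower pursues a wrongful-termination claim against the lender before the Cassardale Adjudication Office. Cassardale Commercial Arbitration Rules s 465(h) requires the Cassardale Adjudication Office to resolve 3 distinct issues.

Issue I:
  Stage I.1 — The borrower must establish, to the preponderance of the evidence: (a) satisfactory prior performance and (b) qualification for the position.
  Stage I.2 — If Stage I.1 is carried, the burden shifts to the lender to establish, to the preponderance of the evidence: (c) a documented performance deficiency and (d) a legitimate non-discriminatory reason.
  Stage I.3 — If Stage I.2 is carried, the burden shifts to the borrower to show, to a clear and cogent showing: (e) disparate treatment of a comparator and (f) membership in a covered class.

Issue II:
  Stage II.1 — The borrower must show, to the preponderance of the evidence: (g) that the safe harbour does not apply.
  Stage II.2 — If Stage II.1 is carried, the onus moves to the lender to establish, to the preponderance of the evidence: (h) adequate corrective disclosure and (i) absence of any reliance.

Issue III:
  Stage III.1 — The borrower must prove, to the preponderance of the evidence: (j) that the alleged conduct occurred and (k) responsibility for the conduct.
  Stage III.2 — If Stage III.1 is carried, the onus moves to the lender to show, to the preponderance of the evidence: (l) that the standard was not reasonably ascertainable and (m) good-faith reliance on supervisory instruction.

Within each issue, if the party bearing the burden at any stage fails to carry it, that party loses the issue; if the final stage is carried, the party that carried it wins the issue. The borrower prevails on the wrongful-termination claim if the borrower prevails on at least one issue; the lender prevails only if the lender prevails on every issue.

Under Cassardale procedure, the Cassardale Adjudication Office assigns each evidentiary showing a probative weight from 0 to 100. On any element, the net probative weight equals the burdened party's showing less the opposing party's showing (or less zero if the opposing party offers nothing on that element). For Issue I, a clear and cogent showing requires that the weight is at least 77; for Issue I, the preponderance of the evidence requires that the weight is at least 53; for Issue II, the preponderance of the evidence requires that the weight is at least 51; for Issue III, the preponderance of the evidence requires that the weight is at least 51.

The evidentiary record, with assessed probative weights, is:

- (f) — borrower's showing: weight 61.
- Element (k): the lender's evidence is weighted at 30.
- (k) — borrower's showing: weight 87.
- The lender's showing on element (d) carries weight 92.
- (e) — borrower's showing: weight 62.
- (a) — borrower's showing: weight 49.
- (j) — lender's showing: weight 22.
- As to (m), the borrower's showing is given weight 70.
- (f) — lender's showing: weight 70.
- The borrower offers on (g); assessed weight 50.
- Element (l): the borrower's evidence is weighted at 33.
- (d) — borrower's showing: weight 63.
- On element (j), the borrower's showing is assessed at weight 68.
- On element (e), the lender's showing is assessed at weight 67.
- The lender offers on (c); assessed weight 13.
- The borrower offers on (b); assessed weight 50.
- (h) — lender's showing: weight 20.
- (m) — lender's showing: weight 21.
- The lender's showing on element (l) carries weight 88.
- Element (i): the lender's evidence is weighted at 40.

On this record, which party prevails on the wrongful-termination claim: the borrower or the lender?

lender

— Issue I —
Stage I.1 — burden on borrower; standard: the preponderance of the evidence (weight is at least 53).
    (a): 49 < 53 [not met]
    (b): 50 < 53 [not met]
  The borrower does not carry Stage I.1.
The lender prevails on this issue.
— Issue II —
At Stage II.1 the borrower must meet the preponderance of the evidence (weight is at least 51): on (g) the weight is 50, < 51, so (g) does not meet the standard.
  The borrower does not carry Stage II.1.
So the lender prevails on this issue.
— Issue III —
Stage III.1 (borrower, the preponderance of the evidence, weight is at least 51): (j) net 68−22=46 < 51 — fails; (k) net 87−30=57 ≥ 51 — meets.
  Stage III.1 not carried; the borrower fails its burden.
So the lender prevails on this issue.
Per-issue: Issue I → lender; Issue II → lender; Issue III → lender. The borrower must prevail on at least one issue; overall, the lender prevails.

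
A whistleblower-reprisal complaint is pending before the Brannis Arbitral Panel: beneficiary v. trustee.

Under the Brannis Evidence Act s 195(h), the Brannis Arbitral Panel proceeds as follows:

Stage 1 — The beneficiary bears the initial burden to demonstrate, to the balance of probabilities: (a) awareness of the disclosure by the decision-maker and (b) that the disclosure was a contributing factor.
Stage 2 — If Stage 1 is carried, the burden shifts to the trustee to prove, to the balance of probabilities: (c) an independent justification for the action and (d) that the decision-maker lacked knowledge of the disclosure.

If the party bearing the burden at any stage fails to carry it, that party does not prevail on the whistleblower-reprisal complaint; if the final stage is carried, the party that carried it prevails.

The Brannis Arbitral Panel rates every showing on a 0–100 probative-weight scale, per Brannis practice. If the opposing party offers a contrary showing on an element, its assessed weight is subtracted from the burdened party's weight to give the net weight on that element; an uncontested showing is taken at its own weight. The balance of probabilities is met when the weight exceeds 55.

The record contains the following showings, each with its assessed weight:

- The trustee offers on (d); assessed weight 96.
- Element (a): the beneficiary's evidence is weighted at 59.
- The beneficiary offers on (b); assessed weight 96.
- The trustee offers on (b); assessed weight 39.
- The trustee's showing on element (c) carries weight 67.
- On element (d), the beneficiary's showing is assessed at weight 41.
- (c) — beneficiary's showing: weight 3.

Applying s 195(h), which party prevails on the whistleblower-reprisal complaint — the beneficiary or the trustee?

Stage 1 (beneficiary, the balance of probabilities, weight exceeds 55): (a) 59 > 55 — meets; (b) net 96−39=57 > 55 — meets.
  Stage 1 is satisfied; the onus moves to the trustee.
Stage 2 (trustee, the balance of probabilities, weight exceeds 55): (c) net 67−3=64 > 55 — meets; (d) net 96−41=55 ≤ 55 — fails.
  Stage 2 not carried; the trustee fails its burden.
So the beneficiary prevails.

beneficiary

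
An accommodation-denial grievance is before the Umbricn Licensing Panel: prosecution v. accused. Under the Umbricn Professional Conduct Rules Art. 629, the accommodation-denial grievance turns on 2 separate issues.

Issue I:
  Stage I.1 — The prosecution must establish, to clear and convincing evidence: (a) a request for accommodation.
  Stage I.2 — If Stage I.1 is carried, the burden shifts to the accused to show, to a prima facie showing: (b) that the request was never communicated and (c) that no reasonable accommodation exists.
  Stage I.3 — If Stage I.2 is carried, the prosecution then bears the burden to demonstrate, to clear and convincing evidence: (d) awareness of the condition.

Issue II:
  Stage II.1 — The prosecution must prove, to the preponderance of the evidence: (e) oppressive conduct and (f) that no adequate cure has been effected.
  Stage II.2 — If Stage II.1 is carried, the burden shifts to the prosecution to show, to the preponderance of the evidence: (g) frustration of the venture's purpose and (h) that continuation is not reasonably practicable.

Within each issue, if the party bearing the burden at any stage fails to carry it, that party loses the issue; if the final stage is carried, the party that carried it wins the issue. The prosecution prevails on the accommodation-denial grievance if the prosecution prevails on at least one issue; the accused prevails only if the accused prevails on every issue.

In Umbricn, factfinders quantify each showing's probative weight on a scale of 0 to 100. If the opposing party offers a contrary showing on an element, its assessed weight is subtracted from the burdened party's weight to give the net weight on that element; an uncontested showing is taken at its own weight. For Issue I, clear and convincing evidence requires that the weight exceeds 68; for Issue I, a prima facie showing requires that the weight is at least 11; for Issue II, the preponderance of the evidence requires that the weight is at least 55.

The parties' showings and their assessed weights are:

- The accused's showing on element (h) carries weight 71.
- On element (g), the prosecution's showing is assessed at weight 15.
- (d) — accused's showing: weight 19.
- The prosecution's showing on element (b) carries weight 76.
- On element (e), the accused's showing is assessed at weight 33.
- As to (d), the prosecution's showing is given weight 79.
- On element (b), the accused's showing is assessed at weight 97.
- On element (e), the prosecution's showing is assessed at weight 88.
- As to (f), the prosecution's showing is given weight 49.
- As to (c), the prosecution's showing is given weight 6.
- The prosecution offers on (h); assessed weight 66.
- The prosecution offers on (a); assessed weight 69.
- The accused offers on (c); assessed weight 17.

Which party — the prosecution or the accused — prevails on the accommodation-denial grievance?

— Issue I —
Stage I.1 — burden on prosecution; standard: clear and convincing evidence (weight exceeds 68).
    (a): 69 > 68 [met]
  Stage I.1 carried; the burden shifts to the accused.
Stage I.2 — burden on accused; standard: a prima facie showing (weight is at least 11).
    (b): 97 − 76 = 21 ≥ 11 [met]
    (c): 17 − 6 = 11 ≥ 11 [met]
  Stage I.2 is satisfied; the onus moves to the prosecution.
Stage I.3 — burden on prosecution; standard: clear and convincing evidence (weight exceeds 68).
    (d): 79 − 19 = 60 ≤ 68 [not met]
  Not every element is met, so the prosecution fails to carry Stage I.3.
The analysis ends at Stage I.3; the accused prevails on this issue.
— Issue II —
At Stage II.1 the prosecution must meet the preponderance of the evidence (weight is at least 55): on (e) the weight is 88 less the opposing 33 gives net 55, ≥ 55, so (e) meets the standard; on (f) the weight is 49, < 55, so (f) does not meet the standard.
  Not every element is met, so the prosecution fails to carry Stage II.1.
The accused prevails on this issue.
Per-issue: Issue I → accused; Issue II → accused. The prosecution must prevail on at least one issue; overall, the accused prevails.

accused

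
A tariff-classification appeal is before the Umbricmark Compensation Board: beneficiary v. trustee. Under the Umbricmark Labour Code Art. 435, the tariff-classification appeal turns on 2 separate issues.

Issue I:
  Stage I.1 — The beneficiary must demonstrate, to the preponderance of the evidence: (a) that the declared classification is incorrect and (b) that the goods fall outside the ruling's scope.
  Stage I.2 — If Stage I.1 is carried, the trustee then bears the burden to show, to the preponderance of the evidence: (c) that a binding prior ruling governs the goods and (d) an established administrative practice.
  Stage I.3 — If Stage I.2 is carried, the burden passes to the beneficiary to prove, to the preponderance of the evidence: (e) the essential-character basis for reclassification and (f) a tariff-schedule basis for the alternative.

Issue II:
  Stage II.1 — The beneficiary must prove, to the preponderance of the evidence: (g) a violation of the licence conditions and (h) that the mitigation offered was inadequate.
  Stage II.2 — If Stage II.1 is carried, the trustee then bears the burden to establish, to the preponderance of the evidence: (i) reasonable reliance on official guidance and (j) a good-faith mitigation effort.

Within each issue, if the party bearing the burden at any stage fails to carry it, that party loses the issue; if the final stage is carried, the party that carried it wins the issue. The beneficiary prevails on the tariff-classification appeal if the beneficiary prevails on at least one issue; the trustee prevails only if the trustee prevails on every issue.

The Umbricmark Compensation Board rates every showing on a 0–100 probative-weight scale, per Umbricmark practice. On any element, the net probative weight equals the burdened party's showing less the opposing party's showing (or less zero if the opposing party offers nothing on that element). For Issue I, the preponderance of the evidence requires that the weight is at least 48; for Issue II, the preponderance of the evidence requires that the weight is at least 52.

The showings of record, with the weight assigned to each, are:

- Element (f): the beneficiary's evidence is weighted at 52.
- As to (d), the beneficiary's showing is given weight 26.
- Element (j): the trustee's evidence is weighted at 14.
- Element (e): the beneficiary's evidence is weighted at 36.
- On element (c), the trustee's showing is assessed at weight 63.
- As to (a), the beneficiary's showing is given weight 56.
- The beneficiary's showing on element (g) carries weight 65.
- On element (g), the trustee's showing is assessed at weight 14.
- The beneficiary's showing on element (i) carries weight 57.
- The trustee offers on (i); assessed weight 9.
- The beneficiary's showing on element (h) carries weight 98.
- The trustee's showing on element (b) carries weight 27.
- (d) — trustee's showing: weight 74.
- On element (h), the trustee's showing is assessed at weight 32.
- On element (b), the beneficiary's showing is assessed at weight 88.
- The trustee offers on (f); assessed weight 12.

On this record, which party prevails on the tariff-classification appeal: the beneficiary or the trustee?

— Issue I —
Stage I.1 — burden on beneficiary; standard: the preponderance of the evidence (weight is at least 48).
    (a): 56 ≥ 48 [met]
    (b): 88 − 27 = 61 ≥ 48 [met]
  All elements met. The burden passes to the trustee.
Stage I.2 — burden on trustee; standard: the preponderance of the evidence (weight is at least 48).
    (c): 63 ≥ 48 [met]
    (d): 74 − 26 = 48 ≥ 48 [met]
  The trustee carries Stage I.2; the beneficiary now bears the burden.
Stage I.3 — burden on beneficiary; standard: the preponderance of the evidence (weight is at least 48).
    (e): 36 < 48 [not met]
    (f): 52 − 12 = 40 < 48 [not met]
  Not every element is met, so the beneficiary fails to carry Stage I.3.
The trustee prevails on this issue.
— Issue II —
Stage II.1 (beneficiary, the preponderance of the evidence, weight is at least 52): (g) net 65−14=51 < 52 — fails; (h) net 98−32=66 ≥ 52 — meets.
  Stage II.1 not carried; the beneficiary fails its burden.
The analysis ends at Stage II.1; the trustee prevails on this issue.
Per-issue: Issue I → trustee; Issue II → trustee. The beneficiary must prevail on at least one issue; overall, the trustee prevails.

trustee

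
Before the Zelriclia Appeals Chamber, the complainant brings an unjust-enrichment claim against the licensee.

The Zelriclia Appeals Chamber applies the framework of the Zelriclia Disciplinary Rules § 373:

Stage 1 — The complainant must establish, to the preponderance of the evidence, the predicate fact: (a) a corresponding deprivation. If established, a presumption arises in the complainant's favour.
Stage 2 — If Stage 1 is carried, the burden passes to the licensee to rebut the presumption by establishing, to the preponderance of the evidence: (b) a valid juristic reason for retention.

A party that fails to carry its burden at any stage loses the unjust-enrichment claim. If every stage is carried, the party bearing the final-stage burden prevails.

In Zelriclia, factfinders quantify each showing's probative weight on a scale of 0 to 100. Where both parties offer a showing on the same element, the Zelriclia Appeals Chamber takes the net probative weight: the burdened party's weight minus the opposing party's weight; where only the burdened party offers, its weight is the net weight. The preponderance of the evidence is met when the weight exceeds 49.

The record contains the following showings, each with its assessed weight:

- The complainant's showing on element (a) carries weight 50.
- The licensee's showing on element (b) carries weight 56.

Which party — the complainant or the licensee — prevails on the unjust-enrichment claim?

At Stage 1 the complainant must meet the preponderance of the evidence (weight exceeds 49): on (a) the weight is 50, which does exceed 49, so (a) meets the standard.
  Stage 1 is satisfied; the onus moves to the licensee.
At Stage 2 the licensee must meet the preponderance of the evidence (weight exceeds 49): on (b) the weight is 56, which does exceed 49, so (b) meets the standard.
  Stage 2 carried; the final stage is satisfied.
Every stage carried; the licensee prevails.

licensee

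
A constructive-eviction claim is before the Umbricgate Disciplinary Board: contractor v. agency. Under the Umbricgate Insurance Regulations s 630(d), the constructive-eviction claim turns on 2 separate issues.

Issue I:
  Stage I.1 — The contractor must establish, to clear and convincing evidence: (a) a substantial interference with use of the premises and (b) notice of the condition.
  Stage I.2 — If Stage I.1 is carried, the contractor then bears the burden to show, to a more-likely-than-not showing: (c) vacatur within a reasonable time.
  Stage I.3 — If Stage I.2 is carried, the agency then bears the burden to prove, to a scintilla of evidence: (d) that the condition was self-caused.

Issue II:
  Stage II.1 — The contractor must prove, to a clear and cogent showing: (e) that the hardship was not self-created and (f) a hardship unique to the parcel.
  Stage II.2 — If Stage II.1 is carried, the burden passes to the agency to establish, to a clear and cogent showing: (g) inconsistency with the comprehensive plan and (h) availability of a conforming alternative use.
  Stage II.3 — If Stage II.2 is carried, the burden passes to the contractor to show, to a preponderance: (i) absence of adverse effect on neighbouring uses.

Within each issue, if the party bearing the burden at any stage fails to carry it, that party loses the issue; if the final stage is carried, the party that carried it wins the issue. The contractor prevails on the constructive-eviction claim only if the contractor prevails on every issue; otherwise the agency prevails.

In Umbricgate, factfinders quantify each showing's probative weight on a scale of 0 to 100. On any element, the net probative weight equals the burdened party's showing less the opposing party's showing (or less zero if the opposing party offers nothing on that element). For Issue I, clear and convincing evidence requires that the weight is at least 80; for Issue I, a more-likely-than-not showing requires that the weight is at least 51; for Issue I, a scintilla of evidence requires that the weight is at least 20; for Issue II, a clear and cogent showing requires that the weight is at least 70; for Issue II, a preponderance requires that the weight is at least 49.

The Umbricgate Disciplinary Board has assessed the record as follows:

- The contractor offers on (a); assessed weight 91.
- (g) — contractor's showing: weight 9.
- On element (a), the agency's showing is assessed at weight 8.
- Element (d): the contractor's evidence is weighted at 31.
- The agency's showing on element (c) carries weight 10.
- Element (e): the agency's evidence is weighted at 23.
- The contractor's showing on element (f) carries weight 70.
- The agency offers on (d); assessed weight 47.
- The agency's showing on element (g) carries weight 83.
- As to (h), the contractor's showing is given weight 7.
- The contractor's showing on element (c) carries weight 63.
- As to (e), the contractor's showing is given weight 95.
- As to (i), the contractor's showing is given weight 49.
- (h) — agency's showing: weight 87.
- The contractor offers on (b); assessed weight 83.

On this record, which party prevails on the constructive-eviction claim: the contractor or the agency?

contractor

— Issue I —
Stage I.1 (contractor, clear and convincing evidence, weight is at least 80): (a) net 91−8=83 ≥ 80 — meets; (b) 83 ≥ 80 — meets.
  Stage I.1 carried; the burden remains with the contractor.
Stage I.2 (contractor, a more-likely-than-not showing, weight is at least 51): (c) net 63−10=53 ≥ 51 — meets.
  Stage I.2 carried; the burden shifts to the agency.
Stage I.3 (agency, a scintilla of evidence, weight is at least 20): (d) net 47−31=16 < 20 — fails.
  Stage I.3 not carried; the agency fails its burden.
The contractor prevails on this issue.
— Issue II —
Stage II.1 (contractor, a clear and cogent showing, weight is at least 70): (e) net 95−23=72 ≥ 70 — meets; (f) 70 ≥ 70 — meets.
  Stage II.1 carried; the burden shifts to the agency.
Stage II.2 (agency, a clear and cogent showing, weight is at least 70): (g) net 83−9=74 ≥ 70 — meets; (h) net 87−7=80 ≥ 70 — meets.
  The agency carries Stage II.2; the contractor now bears the burden.
Stage II.3 (contractor, a preponderance, weight is at least 49): (i) 49 ≥ 49 — meets.
  The contractor carries the last stage.
Every stage carried; the contractor prevails on this issue.
Per-issue: Issue I → contractor; Issue II → contractor. The contractor must prevail on every issue; overall, the contractor prevails.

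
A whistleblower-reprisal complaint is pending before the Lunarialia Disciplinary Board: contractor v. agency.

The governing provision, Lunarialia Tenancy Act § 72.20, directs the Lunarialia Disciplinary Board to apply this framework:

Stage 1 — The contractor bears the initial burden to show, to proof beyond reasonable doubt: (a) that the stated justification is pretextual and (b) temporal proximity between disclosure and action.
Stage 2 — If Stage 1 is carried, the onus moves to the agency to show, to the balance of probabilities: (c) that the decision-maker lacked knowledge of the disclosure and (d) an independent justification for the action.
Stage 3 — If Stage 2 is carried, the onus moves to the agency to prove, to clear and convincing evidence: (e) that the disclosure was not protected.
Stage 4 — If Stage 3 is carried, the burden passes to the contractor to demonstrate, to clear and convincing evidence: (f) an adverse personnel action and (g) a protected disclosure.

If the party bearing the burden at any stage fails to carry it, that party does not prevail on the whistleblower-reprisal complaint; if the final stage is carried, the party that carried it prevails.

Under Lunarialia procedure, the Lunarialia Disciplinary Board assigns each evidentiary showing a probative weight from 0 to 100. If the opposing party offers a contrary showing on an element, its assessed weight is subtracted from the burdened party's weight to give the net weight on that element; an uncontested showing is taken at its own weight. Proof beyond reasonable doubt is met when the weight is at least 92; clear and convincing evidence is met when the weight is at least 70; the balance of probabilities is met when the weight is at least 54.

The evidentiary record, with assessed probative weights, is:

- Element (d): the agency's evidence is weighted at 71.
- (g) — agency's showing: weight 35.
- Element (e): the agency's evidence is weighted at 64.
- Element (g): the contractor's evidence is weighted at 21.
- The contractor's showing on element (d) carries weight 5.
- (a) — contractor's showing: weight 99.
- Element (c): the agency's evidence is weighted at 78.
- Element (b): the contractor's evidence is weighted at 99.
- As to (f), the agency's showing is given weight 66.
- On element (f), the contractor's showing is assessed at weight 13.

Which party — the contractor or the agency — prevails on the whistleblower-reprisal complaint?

Stage 1 — burden on contractor; standard: proof beyond reasonable doubt (weight is at least 92).
    (a): 99 ≥ 92 [met]
    (b): 99 ≥ 92 [met]
  Stage 1 carried; the burden shifts to the agency.
Stage 2 — burden on agency; standard: the balance of probabilities (weight is at least 54).
    (c): 78 ≥ 54 [met]
    (d): 71 − 5 = 66 ≥ 54 [met]
  All elements met. The agency retains the burden for Stage 3.
Stage 3 — burden on agency; standard: clear and convincing evidence (weight is at least 70).
    (e): 64 < 70 [not met]
  The agency does not carry Stage 3.
So the contractor prevails.

contractor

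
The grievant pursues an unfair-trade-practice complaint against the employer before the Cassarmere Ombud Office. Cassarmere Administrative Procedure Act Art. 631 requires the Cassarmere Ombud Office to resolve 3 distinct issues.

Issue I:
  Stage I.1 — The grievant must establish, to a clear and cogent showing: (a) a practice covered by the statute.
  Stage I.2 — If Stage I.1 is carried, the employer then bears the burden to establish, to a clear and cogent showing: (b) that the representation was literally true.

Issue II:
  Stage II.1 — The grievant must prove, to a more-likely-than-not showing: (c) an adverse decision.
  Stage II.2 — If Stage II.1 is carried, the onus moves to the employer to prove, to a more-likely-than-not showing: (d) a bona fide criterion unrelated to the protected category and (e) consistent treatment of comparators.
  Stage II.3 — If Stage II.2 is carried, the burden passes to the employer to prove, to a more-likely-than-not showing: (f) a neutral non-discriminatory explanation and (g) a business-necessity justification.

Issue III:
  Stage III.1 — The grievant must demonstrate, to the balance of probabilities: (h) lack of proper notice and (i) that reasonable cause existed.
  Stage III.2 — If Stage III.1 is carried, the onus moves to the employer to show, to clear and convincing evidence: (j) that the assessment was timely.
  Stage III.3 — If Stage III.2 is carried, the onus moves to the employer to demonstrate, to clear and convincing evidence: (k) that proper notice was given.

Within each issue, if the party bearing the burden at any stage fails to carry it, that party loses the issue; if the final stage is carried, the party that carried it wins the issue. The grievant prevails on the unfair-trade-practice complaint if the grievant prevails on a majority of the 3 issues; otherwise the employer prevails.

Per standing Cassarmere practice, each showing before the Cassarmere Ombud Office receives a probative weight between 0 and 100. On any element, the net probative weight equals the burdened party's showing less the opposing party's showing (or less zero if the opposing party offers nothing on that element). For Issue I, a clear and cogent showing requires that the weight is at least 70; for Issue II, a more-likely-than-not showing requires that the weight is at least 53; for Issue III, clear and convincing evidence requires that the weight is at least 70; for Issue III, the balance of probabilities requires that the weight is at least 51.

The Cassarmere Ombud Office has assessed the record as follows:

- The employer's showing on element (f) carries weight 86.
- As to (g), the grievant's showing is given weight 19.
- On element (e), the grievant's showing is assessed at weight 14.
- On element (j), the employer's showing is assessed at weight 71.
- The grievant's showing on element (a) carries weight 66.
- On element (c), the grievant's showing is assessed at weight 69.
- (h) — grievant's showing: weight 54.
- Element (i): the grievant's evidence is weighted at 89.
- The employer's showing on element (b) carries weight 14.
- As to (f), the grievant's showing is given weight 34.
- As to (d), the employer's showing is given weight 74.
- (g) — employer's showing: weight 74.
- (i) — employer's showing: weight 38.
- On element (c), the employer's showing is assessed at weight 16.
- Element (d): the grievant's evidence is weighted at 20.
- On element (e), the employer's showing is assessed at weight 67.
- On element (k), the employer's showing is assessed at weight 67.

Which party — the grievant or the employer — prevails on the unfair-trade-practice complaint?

— Issue I —
At Stage I.1 the grievant must meet a clear and cogent showing (weight is at least 70): on (a) the weight is 66, which does not reach 70, so (a) does not meet the standard.
  Stage I.1 not carried; the grievant fails its burden.
The analysis ends at Stage I.1; the employer prevails on this issue.
— Issue II —
Stage II.1 — burden on grievant; standard: a more-likely-than-not showing (weight is at least 53).
    (c): 69 − 16 = 53 ≥ 53 [met]
  All elements met. The burden passes to the employer.
Stage II.2 — burden on employer; standard: a more-likely-than-not showing (weight is at least 53).
    (d): 74 − 20 = 54 ≥ 53 [met]
    (e): 67 − 14 = 53 ≥ 53 [met]
  Stage II.2 is satisfied; the employer continues to bear the burden.
Stage II.3 — burden on employer; standard: a more-likely-than-not showing (weight is at least 53).
    (f): 86 − 34 = 52 < 53 [not met]
    (g): 74 − 19 = 55 ≥ 53 [met]
  Stage II.3 not carried; the employer fails its burden.
So the grievant prevails on this issue.
— Issue III —
Stage III.1 (grievant, the balance of probabilities, weight is at least 51): (h) 54 ≥ 51 — meets; (i) net 89−38=51 ≥ 51 — meets.
  Stage III.1 is satisfied; the onus moves to the employer.
Stage III.2 (employer, clear and convincing evidence, weight is at least 70): (j) 71 ≥ 70 — meets.
  Stage III.2 carried; the burden remains with the employer.
Stage III.3 (employer, clear and convincing evidence, weight is at least 70): (k) 67 < 70 — fails.
  Not every element is met, so the employer fails to carry Stage III.3.
The grievant prevails on this issue.
Per-issue: Issue I → employer; Issue II → grievant; Issue III → grievant. The grievant must prevail on a majority of issues; overall, the grievant prevails.

grievant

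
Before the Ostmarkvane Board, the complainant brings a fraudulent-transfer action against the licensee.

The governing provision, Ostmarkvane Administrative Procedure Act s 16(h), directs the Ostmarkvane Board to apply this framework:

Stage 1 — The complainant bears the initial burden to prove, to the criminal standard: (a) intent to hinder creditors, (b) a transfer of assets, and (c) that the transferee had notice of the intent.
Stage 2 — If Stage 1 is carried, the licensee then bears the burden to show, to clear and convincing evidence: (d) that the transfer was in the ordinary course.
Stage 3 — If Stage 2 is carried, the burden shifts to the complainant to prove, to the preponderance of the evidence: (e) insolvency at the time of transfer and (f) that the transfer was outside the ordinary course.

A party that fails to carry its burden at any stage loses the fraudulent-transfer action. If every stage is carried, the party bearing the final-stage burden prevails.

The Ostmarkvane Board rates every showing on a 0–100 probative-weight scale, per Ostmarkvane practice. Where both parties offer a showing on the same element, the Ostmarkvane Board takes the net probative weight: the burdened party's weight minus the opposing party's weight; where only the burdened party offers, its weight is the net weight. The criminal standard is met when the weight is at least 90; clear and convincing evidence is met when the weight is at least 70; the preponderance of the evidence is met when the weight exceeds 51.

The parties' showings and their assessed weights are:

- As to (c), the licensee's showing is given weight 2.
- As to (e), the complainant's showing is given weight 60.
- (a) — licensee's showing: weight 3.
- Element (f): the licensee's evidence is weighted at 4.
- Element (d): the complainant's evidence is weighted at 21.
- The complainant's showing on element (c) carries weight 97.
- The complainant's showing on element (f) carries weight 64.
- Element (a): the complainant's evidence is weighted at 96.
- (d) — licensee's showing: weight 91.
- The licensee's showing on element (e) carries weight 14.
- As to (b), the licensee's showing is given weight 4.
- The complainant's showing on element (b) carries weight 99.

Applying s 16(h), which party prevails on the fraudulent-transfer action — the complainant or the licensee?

licensee

Stage 1 — burden on complainant; standard: the criminal standard (weight is at least 90).
    (a): 96 − 3 = 93 ≥ 90 [met]
    (b): 99 − 4 = 95 ≥ 90 [met]
    (c): 97 − 2 = 95 ≥ 90 [met]
  All elements met. The burden passes to the licensee.
Stage 2 — burden on licensee; standard: clear and convincing evidence (weight is at least 70).
    (d): 91 − 21 = 70 ≥ 70 [met]
  Stage 2 is satisfied; the onus moves to the complainant.
Stage 3 — burden on complainant; standard: the preponderance of the evidence (weight exceeds 51).
    (e): 60 − 14 = 46 ≤ 51 [not met]
    (f): 64 − 4 = 60 > 51 [met]
  The complainant does not carry Stage 3.
The licensee prevails.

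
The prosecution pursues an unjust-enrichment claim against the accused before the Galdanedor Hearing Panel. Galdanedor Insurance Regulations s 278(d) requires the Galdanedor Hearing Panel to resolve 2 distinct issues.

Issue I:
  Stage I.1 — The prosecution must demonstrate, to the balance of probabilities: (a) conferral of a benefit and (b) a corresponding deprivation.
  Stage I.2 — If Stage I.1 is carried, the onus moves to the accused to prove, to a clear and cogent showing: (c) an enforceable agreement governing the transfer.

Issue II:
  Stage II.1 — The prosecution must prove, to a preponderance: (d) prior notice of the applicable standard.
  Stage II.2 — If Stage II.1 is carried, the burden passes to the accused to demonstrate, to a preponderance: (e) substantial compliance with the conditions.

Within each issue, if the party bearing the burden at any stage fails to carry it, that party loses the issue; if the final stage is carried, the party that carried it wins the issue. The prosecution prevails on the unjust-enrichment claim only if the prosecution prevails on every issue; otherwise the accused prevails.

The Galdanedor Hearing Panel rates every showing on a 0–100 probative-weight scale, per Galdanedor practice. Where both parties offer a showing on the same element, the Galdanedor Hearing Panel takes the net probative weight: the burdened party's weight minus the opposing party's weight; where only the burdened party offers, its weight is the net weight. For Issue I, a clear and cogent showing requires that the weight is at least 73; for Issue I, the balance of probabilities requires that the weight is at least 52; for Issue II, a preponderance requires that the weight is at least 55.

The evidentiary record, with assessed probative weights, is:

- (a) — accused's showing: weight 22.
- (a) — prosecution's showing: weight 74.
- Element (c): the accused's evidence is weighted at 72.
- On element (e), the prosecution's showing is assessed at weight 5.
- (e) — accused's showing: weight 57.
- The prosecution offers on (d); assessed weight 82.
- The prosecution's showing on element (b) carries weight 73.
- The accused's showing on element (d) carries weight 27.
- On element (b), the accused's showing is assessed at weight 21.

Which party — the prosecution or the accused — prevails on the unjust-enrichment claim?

prosecution

— Issue I —
Stage I.1 (prosecution, the balance of probabilities, weight is at least 52): (a) net 74−22=52 ≥ 52 — meets; (b) net 73−21=52 ≥ 52 — meets.
  Stage I.1 is satisfied; the onus moves to the accused.
Stage I.2 (accused, a clear and cogent showing, weight is at least 73): (c) 72 < 73 — fails.
  The accused does not carry Stage I.2.
The analysis ends at Stage I.2; the prosecution prevails on this issue.
— Issue II —
At Stage II.1 the prosecution must meet a preponderance (weight is at least 55): on (d) the weight is 82 less the opposing 27 gives net 55, which does reach 55, so (d) meets the standard.
  The prosecution carries Stage II.1; the accused now bears the burden.
At Stage II.2 the accused must meet a preponderance (weight is at least 55): on (e) the weight is 57 less the opposing 5 gives net 52, < 55, so (e) does not meet the standard.
  Stage II.2 not carried; the accused fails its burden.
The prosecution prevails on this issue.
Per-issue: Issue I → prosecution; Issue II → prosecution. The prosecution must prevail on every issue; overall, the prosecution prevails.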